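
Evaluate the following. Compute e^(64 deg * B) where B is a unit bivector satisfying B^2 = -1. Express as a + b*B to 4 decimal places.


For a unit bivector B with B^2 = -1, the exponential series gives
e^(theta*B) = cos(theta) + sin(theta)*B (the GA analogue of Euler's formula).
theta = 64 degrees = 1.117011 rad
cos(64 deg) = 0.4384
sin(64 deg) = 0.8988
exp(theta*B) = 0.4384 + 0.8988*B


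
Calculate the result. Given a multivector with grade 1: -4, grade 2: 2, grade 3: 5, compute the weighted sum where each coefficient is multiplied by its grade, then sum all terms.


Grade-weighted sum = sum of grade_k * coefficient_k
1*(-4) = -4
2*2 = 4
3*5 = 15
Total = -4 + 4 + 15 = 15


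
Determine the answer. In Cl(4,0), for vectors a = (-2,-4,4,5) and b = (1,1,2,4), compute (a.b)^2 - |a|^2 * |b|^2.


a . b = (-2)*1 + (-4)*1 + 4*2 + 5*4
= -2 + (-4) + 8 + 20 = 22
|a|^2 = (-2)^2 + (-4)^2 + 4^2 + 5^2 = 61
|b|^2 = 1^2 + 1^2 + 2^2 + 4^2 = 22
(a.b)^2 = 22^2 = 484
|a|^2 * |b|^2 = 61 * 22 = 1342
Result = 484 - 1342 = -858


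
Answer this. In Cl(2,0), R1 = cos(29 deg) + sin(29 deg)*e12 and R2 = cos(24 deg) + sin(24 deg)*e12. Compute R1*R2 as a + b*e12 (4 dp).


Same-plane rotors commute and their half-angles add:
R1*R2 = cos(a1 + a2) + sin(a1 + a2)*e12.
a1 + a2 = 29 + 24 = 53 deg
cos(53 deg) = 0.6018
sin(53 deg) = 0.7986
R1*R2 = 0.6018 + 0.7986*e12


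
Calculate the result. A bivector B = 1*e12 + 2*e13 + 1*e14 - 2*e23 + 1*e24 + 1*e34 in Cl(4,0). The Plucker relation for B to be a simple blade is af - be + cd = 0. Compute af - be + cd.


Plucker relation: af - be + cd
a*f = 1*1 = 1
b*e = 2*1 = 2
c*d = 1*(-2) = -2
af - be + cd = 1 - 2 + (-2)
= -3


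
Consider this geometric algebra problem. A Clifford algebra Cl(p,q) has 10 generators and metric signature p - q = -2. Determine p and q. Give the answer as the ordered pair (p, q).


We need p + q = 10 and p - q = -2.
Adding: 2p = 10 + (-2) = 8, so p = 4.
Then q = 10 - 4 = 6.
(p, q) = (4, 6)


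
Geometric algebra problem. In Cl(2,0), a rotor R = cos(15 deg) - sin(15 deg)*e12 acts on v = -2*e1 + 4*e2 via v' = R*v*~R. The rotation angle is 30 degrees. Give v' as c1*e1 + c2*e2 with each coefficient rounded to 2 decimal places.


Rotor R = cos(15deg) - sin(15deg)*e12
Rotation angle theta = 2 * 15 = 30 degrees
v' = R*v*~R rotates v by theta.
cos(30deg) = 0.8660, sin(30deg) = 0.5000
v'_1 = -2*cos(30deg) - 4*sin(30deg)
= -2*0.8660 - 4*0.5000
= -3.73
v'_2 = -2*sin(30deg) + 4*cos(30deg)
= -2*0.5000 + 4*0.8660
= 2.46
v' = -3.73*e1 + 2.46*e2


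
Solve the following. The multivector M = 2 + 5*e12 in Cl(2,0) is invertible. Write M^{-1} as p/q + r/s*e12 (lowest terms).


M = 2 + 5*e12, where e12^2 = -1.
Since M commutes with its reverse ~M = a - b*e12, M * ~M = a^2 - b^2*e12^2 = a^2 + b^2.
So M^{-1} = ~M / (a^2 + b^2) = (a - b*e12)/(a^2 + b^2).
a^2 + b^2 = 4 + 25 = 29
Scalar part = 2/29 = 2/29
Bivector coeff = -5/29 = -5/29
M^{-1} = 2/29 - 5/29*e12


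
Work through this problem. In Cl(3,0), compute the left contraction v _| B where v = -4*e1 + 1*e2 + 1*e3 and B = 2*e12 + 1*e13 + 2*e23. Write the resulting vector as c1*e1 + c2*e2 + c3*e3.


Left contraction v _| B = <vB>_1 (grade-1 part of the geometric product vB).
Using e1_|e12 = e2, e2_|e12 = -e1, e1_|e13 = e3, e3_|e13 = -e1, e2_|e23 = e3, e3_|e23 = -e2:
e1 coeff: -v2*b12 - v3*b13 = -(1)*(2) - (1)*(1) = -3
e2 coeff: v1*b12 - v3*b23 = (-4)*(2) - (1)*(2) = -10
e3 coeff: v1*b13 + v2*b23 = (-4)*(1) + (1)*(2) = -2
v _| B = -3*e1 - 10*e2 - 2*e3


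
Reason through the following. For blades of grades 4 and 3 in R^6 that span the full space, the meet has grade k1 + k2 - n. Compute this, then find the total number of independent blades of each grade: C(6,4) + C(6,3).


Meet grade = grade(A) + grade(B) - n
= 4 + 3 - 6 = 1
C(6,4) = 15
C(6,3) = 20
dim_A + dim_B = 15 + 20 = 35


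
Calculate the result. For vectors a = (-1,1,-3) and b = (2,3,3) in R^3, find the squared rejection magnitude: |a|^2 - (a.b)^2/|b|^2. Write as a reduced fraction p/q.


|a|^2 = (-1)^2 + 1^2 + (-3)^2 = 11
|b|^2 = 2^2 + 3^2 + 3^2 = 22
a . b = (-1)*2 + 1*3 + (-3)*3 = -8
(a.b)^2 = (-8)^2 = 64
|rej|^2 = 11 - 64/22
= (242 - 64)/22
= 178/22
In lowest terms: 89/11


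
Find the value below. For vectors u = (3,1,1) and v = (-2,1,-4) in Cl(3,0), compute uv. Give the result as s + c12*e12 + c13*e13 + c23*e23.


In Cl(3,0): e_i^2 = 1, e_ie_j = -e_je_i for i != j.
Scalar part = u . v = 3*(-2) + 1*1 + 1*(-4)
= -6 + 1 + (-4) = -9
e12 coeff = 3*1 - 1*(-2) = 3 - (-2) = 5
e13 coeff = 3*(-4) - 1*(-2) = -12 - (-2) = -10
e23 coeff = 1*(-4) - 1*1 = -4 - 1 = -5
uv = -9 + 5*e12 - 10*e13 - 5*e23


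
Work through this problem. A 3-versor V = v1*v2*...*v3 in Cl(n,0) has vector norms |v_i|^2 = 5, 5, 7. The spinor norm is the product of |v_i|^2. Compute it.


Spinor norm N(V) = |v1|^2 * |v2|^2 * ... * |v3|^2
= 5 * 5 * 7
Running product: 5, 25, 175
N(V) = 175


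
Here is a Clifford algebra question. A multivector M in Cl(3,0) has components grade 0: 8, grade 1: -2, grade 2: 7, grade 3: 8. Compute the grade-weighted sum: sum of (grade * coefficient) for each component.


Grade-weighted sum = sum of grade_k * coefficient_k
0*8 = 0
1*(-2) = -2
2*7 = 14
3*8 = 24
Total = 0 + (-2) + 14 + 24 = 36


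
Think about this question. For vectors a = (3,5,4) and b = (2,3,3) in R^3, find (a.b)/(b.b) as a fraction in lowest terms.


Projection coefficient = (a . b) / (b . b)
a . b = 3*2 + 5*3 + 4*3
= 6 + 15 + 12 = 33
b . b = 2^2 + 3^2 + 3^2
= 4 + 9 + 9 = 22
Coefficient = 33/22
In lowest terms: 3/2


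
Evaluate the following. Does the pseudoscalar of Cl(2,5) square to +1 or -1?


The pseudoscalar I = e1...e_n (product of all n generators) of Cl(p,q) satisfies I^2 = (-1)^(q + n(n-1)/2).
p = 2, q = 5, n = p + q = 7
n(n-1)/2 = 7 * 6 / 2 = 21
Exponent = q + n(n-1)/2 = 5 + 21 = 26
I^2 = (-1)^26 = +1


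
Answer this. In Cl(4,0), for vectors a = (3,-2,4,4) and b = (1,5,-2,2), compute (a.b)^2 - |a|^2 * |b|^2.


a . b = 3*1 + (-2)*5 + 4*(-2) + 4*2
= 3 + (-10) + (-8) + 8 = -7
|a|^2 = 3^2 + (-2)^2 + 4^2 + 4^2 = 45
|b|^2 = 1^2 + 5^2 + (-2)^2 + 2^2 = 34
(a.b)^2 = (-7)^2 = 49
|a|^2 * |b|^2 = 45 * 34 = 1530
Result = 49 - 1530 = -1481


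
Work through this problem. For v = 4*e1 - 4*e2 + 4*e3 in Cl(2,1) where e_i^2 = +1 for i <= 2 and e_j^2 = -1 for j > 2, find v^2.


v^2 = sum of c_i^2 * e_i^2
Positive signature terms (e_i^2 = +1): 4^2 + (-4)^2 = 32
Negative signature terms (e_j^2 = -1): 4^2 = 16
v^2 = 32 - 16 = 16


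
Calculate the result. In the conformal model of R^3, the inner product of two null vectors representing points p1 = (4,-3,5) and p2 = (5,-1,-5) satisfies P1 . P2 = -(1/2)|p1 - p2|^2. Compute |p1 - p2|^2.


p1 - p2 = (-1, -2, 10)
|p1 - p2|^2 = (-1)^2 + (-2)^2 + 10^2
= 1 + 4 + 100
= 105


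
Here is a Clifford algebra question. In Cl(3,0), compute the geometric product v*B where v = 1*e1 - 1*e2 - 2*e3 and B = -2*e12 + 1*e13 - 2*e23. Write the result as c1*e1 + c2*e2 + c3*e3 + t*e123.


vB has grade-1 (vector) and grade-3 (trivector) parts: vB = (v _| B) + (v ^ B).
Vector part <vB>_1:
  e1: -v2*b12 - v3*b13 = -(-1)*(-2) - (-2)*(1) = 0
  e2: v1*b12 - v3*b23 = (1)*(-2) - (-2)*(-2) = -6
  e3: v1*b13 + v2*b23 = (1)*(1) + (-1)*(-2) = 3
Trivector part <vB>_3:
  e123: v1*b23 - v2*b13 + v3*b12 = (1)*(-2) - (-1)*(1) + (-2)*(-2) = 3
vB = 0*e1 - 6*e2 + 3*e3 + 3*e123


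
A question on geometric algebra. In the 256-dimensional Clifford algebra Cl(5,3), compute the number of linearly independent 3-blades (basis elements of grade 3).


Number of grade-k basis blades in Cl(p,q) with n = p + q is C(n, k).
n = 5 + 3 = 8
C(8, 3) = 8! / (3! * 5!)
= 40320 / (6 * 120)
= 56


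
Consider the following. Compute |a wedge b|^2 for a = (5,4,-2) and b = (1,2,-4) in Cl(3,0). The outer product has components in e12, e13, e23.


a wedge b = (a1*b2 - a2*b1)*e12 + (a1*b3 - a3*b1)*e13 + (a2*b3 - a3*b2)*e23
e12 coeff: 5*2 - 4*1 = 10 - 4 = 6
e13 coeff: 5*(-4) - (-2)*1 = -20 - (-2) = -18
e23 coeff: 4*(-4) - (-2)*2 = -16 - (-4) = -12
|a wedge b|^2 = 6^2 + (-18)^2 + (-12)^2
= 36 + 324 + 144
= 504


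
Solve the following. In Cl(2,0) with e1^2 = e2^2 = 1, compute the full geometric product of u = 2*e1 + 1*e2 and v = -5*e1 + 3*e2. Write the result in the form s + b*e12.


Expand: (2*e1 + 1*e2)(-5*e1 + 3*e2)
= 2*(-5)*e1e1 + 2*3*e1e2 + 1*(-5)*e2e1 + 1*3*e2e2
Using e1^2 = e2^2 = 1, e2e1 = -e1e2:
Scalar part s = 2*(-5) + 1*3 = -10 + 3 = -7
Bivector part b = 2*3 - 1*(-5) = 6 - (-5) = 11
uv = -7 + 11*e12


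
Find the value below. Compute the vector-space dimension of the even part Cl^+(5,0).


Even subalgebra dimension = 2^(n-1)
n = 5 + 0 = 5
2^(5 - 1) = 2^4 = 16
Verification: sum of C(5,k) for even k = 1 + 10 + 5 = 16
Result = 16


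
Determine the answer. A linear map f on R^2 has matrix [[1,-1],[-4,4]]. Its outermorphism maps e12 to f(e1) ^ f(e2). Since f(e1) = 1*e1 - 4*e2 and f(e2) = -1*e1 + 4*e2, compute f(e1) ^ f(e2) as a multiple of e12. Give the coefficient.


The outermorphism of a linear map f sends e1^e2 to f(e1)^f(e2).
f(e1) = 1*e1 - 4*e2
f(e2) = -1*e1 + 4*e2
f(e1) ^ f(e2) = (1*e1 - 4*e2) ^ (-1*e1 + 4*e2)
= 1*4*e12 + (-4)*(-1)*e21
= (4 - 4)*e12
= 0*e12
Coefficient = 0


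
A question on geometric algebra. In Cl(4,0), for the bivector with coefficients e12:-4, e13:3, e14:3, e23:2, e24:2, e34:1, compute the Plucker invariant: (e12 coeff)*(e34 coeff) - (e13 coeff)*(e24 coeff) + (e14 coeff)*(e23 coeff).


Plucker relation: af - be + cd
a*f = (-4)*1 = -4
b*e = 3*2 = 6
c*d = 3*2 = 6
af - be + cd = -4 - 6 + 6
= -4


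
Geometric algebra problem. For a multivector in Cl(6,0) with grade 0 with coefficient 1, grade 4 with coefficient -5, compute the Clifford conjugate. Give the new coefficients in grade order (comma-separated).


Clifford conjugate sign for grade k: (-1)^(k(k+1)/2)
Grade 0: (-1)^(0*1/2) = (-1)^0 = 1, coeff 1 -> 1
Grade 4: (-1)^(4*5/2) = (-1)^10 = 1, coeff -5 -> -5
Conjugated coefficients: 1, -5


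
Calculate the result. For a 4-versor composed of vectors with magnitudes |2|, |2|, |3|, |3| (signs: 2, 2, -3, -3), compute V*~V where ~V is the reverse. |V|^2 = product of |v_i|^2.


Each vector v_i has |v_i|^2 = s_i^2
Squared scales: 2^2 = 4, 2^2 = 4, (-3)^2 = 9, (-3)^2 = 9
|V|^2 = 4 * 4 * 9 * 9
= 1296


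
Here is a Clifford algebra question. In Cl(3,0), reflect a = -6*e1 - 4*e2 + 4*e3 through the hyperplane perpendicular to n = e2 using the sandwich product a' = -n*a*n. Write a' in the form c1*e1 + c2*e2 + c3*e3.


Reflection formula: a' = -n*a*n, with n = e2 (unit vector, n^2 = 1).
For reflection through hyperplane perp to e2:
The component along e2 flips sign, others stay.
a = (-6, -4, 4)
a' = (-6, 4, 4)
a' = -6*e1 + 4*e2 + 4*e3


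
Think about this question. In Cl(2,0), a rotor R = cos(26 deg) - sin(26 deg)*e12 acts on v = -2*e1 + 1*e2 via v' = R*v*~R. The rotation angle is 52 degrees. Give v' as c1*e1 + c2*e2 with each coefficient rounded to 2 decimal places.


Rotor R = cos(26deg) - sin(26deg)*e12
Rotation angle theta = 2 * 26 = 52 degrees
v' = R*v*~R rotates v by theta.
cos(52deg) = 0.6157, sin(52deg) = 0.7880
v'_1 = -2*cos(52deg) - 1*sin(52deg)
= -2*0.6157 - 1*0.7880
= -2.02
v'_2 = -2*sin(52deg) + 1*cos(52deg)
= -2*0.7880 + 1*0.6157
= -0.96
v' = -2.02*e1 - 0.96*e2


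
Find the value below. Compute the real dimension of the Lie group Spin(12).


Spin(n) double-covers SO(n); both have Lie algebra so(n) of dimension n(n-1)/2.
n = 12
n(n-1) = 12 * 11 = 132
dim Spin(12) = 132/2 = 66


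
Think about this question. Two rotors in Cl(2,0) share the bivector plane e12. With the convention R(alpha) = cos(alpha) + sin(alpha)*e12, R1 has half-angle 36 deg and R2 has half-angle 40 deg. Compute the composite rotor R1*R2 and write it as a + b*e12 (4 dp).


Same-plane rotors commute and their half-angles add:
R1*R2 = cos(a1 + a2) + sin(a1 + a2)*e12.
a1 + a2 = 36 + 40 = 76 deg
cos(76 deg) = 0.2419
sin(76 deg) = 0.9703
R1*R2 = 0.2419 + 0.9703*e12


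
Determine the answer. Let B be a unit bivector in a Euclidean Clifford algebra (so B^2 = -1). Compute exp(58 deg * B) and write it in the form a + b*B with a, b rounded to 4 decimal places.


For a unit bivector B with B^2 = -1, the exponential series gives
e^(theta*B) = cos(theta) + sin(theta)*B (the GA analogue of Euler's formula).
theta = 58 degrees = 1.012291 rad
cos(58 deg) = 0.5299
sin(58 deg) = 0.8480
exp(theta*B) = 0.5299 + 0.8480*B


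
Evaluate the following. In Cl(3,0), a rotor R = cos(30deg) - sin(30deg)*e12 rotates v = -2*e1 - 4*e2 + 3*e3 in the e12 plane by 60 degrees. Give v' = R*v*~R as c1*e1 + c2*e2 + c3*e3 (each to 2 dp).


Rotor R = cos(30deg) - sin(30deg)*e12
Rotation angle theta = 2 * 30 = 60 degrees in the e12 plane (e1 -> e2).
The component perpendicular to the plane (e3) is invariant: v'_3 = v3 = 3.00
cos(60deg) = 0.5000, sin(60deg) = 0.8660
v'_1 = v1*cos(theta) - v2*sin(theta) = -2*0.5000 - (-4)*0.8660 = 2.46
v'_2 = v1*sin(theta) + v2*cos(theta) = -2*0.8660 + (-4)*0.5000 = -3.73
v' = 2.46*e1 - 3.73*e2 + 3.00*e3


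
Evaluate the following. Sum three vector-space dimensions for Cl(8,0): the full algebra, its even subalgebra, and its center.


n = 8 + 0 = 8
Total dim = 2^8 = 256
Even subalgebra dim = 2^7 = 128
n is even, so center dim = 1
Sum = 256 + 128 + 1 = 385


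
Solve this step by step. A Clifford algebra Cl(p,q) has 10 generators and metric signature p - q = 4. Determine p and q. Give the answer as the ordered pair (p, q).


We need p + q = 10 and p - q = 4.
Adding: 2p = 10 + 4 = 14, so p = 7.
Then q = 10 - 7 = 3.
(p, q) = (7, 3)


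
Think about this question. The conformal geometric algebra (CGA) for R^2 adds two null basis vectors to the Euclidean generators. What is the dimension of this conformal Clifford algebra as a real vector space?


The conformal model of R^2 uses Cl(3,1): the 2 Euclidean generators plus two extra orthogonal generators e+ (e+^2 = +1) and e- (e-^2 = -1), from which the null vectors e0, einf are built.
Number of generators m = 2 + 2 = 4.
dim Cl(p,q) = 2^m = 2^4 = 16


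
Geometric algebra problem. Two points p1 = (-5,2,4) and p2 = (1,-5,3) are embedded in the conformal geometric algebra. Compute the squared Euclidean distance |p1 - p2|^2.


p1 - p2 = (-6, 7, 1)
|p1 - p2|^2 = (-6)^2 + 7^2 + 1^2
= 36 + 49 + 1
= 86


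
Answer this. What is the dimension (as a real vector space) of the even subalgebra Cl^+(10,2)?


Even subalgebra dimension = 2^(n-1)
n = 10 + 2 = 12
2^(12 - 1) = 2^11 = 2048
Verification: sum of C(12,k) for even k = 1 + 66 + 495 + 924 + 495 + 66 + 1 = 2048
Result = 2048


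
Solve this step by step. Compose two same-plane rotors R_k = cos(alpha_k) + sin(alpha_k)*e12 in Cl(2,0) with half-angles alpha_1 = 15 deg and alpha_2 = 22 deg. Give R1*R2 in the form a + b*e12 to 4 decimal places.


Same-plane rotors commute and their half-angles add:
R1*R2 = cos(a1 + a2) + sin(a1 + a2)*e12.
a1 + a2 = 15 + 22 = 37 deg
cos(37 deg) = 0.7986
sin(37 deg) = 0.6018
R1*R2 = 0.7986 + 0.6018*e12


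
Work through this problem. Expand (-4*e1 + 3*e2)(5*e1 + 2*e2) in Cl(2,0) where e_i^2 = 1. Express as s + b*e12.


Expand: (-4*e1 + 3*e2)(5*e1 + 2*e2)
= (-4)*5*e1e1 + (-4)*2*e1e2 + 3*5*e2e1 + 3*2*e2e2
Using e1^2 = e2^2 = 1, e2e1 = -e1e2:
Scalar part s = (-4)*5 + 3*2 = -20 + 6 = -14
Bivector part b = (-4)*2 - 3*5 = -8 - 15 = -23
uv = -14 - 23*e12


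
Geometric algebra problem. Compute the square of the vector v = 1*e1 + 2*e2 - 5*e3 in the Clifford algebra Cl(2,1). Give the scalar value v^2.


v^2 = sum of c_i^2 * e_i^2
Positive signature terms (e_i^2 = +1): 1^2 + 2^2 = 5
Negative signature terms (e_j^2 = -1): (-5)^2 = 25
v^2 = 5 - 25 = -20


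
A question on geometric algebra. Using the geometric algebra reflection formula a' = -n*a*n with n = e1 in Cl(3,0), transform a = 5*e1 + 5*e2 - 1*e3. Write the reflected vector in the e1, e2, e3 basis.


Reflection formula: a' = -n*a*n, with n = e1 (unit vector, n^2 = 1).
For reflection through hyperplane perp to e1:
The component along e1 flips sign, others stay.
a = (5, 5, -1)
a' = (-5, 5, -1)
a' = -5*e1 + 5*e2 - 1*e3


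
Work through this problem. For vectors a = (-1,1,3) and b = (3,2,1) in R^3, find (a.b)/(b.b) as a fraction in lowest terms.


Projection coefficient = (a . b) / (b . b)
a . b = (-1)*3 + 1*2 + 3*1
= -3 + 2 + 3 = 2
b . b = 3^2 + 2^2 + 1^2
= 9 + 4 + 1 = 14
Coefficient = 2/14
In lowest terms: 1/7


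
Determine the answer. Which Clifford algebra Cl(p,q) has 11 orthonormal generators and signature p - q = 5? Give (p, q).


We need p + q = 11 and p - q = 5.
Adding: 2p = 11 + 5 = 16, so p = 8.
Then q = 11 - 8 = 3.
(p, q) = (8, 3)


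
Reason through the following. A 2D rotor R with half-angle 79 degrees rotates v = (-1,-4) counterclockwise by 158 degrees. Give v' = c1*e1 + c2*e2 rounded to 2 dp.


Rotor R = cos(79deg) - sin(79deg)*e12
Rotation angle theta = 2 * 79 = 158 degrees
v' = R*v*~R rotates v by theta.
cos(158deg) = -0.9272, sin(158deg) = 0.3746
v'_1 = -1*cos(158deg) - (-4)*sin(158deg)
= -1*(-0.9272) - (-4)*0.3746
= 2.43
v'_2 = -1*sin(158deg) + (-4)*cos(158deg)
= -1*0.3746 + (-4)*(-0.9272)
= 3.33
v' = 2.43*e1 + 3.33*e2


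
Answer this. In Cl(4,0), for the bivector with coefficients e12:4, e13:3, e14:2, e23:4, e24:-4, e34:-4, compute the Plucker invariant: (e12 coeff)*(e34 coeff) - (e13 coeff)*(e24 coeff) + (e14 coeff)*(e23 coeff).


Plucker relation: af - be + cd
a*f = 4*(-4) = -16
b*e = 3*(-4) = -12
c*d = 2*4 = 8
af - be + cd = -16 - (-12) + 8
= 4


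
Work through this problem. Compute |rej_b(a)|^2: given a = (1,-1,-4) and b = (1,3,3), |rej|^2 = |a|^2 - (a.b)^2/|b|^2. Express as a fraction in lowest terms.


|a|^2 = 1^2 + (-1)^2 + (-4)^2 = 18
|b|^2 = 1^2 + 3^2 + 3^2 = 19
a . b = 1*1 + (-1)*3 + (-4)*3 = -14
(a.b)^2 = (-14)^2 = 196
|rej|^2 = 18 - 196/19
= (342 - 196)/19
= 146/19
In lowest terms: 146/19


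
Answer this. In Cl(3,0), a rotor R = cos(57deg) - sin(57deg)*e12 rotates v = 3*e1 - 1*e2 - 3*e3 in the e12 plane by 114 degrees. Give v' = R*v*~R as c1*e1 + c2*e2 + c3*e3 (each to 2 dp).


Rotor R = cos(57deg) - sin(57deg)*e12
Rotation angle theta = 2 * 57 = 114 degrees in the e12 plane (e1 -> e2).
The component perpendicular to the plane (e3) is invariant: v'_3 = v3 = -3.00
cos(114deg) = -0.4067, sin(114deg) = 0.9135
v'_1 = v1*cos(theta) - v2*sin(theta) = 3*(-0.4067) - (-1)*0.9135 = -0.31
v'_2 = v1*sin(theta) + v2*cos(theta) = 3*0.9135 + (-1)*(-0.4067) = 3.15
v' = -0.31*e1 + 3.15*e2 - 3.00*e3


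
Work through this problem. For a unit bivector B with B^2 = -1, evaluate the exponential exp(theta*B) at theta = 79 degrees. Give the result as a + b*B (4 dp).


For a unit bivector B with B^2 = -1, the exponential series gives
e^(theta*B) = cos(theta) + sin(theta)*B (the GA analogue of Euler's formula).
theta = 79 degrees = 1.37881 rad
cos(79 deg) = 0.1908
sin(79 deg) = 0.9816
exp(theta*B) = 0.1908 + 0.9816*B


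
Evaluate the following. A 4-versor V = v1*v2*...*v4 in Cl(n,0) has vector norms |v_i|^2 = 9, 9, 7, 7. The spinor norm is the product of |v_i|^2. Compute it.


Spinor norm N(V) = |v1|^2 * |v2|^2 * ... * |v4|^2
= 9 * 9 * 7 * 7
Running product: 9, 81, 567, 3969
N(V) = 3969


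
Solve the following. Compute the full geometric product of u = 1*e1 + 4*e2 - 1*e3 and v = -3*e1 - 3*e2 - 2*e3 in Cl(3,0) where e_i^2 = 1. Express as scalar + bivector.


In Cl(3,0): e_i^2 = 1, e_ie_j = -e_je_i for i != j.
Scalar part = u . v = 1*(-3) + 4*(-3) + (-1)*(-2)
= -3 + (-12) + 2 = -13
e12 coeff = 1*(-3) - 4*(-3) = -3 - (-12) = 9
e13 coeff = 1*(-2) - (-1)*(-3) = -2 - 3 = -5
e23 coeff = 4*(-2) - (-1)*(-3) = -8 - 3 = -11
uv = -13 + 9*e12 - 5*e13 - 11*e23


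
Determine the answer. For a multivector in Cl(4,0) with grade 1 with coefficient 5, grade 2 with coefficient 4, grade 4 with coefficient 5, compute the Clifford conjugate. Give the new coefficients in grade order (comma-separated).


Clifford conjugate sign for grade k: (-1)^(k(k+1)/2)
Grade 1: (-1)^(1*2/2) = (-1)^1 = -1, coeff 5 -> -5
Grade 2: (-1)^(2*3/2) = (-1)^3 = -1, coeff 4 -> -4
Grade 4: (-1)^(4*5/2) = (-1)^10 = 1, coeff 5 -> 5
Conjugated coefficients: -5, -4, 5


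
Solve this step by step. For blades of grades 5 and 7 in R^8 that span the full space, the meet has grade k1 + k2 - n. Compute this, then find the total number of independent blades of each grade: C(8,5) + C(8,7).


Meet grade = grade(A) + grade(B) - n
= 5 + 7 - 8 = 4
C(8,5) = 56
C(8,7) = 8
dim_A + dim_B = 56 + 8 = 64


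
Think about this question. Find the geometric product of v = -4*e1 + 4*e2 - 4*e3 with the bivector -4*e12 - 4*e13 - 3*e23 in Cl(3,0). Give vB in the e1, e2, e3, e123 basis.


vB has grade-1 (vector) and grade-3 (trivector) parts: vB = (v _| B) + (v ^ B).
Vector part <vB>_1:
  e1: -v2*b12 - v3*b13 = -(4)*(-4) - (-4)*(-4) = 0
  e2: v1*b12 - v3*b23 = (-4)*(-4) - (-4)*(-3) = 4
  e3: v1*b13 + v2*b23 = (-4)*(-4) + (4)*(-3) = 4
Trivector part <vB>_3:
  e123: v1*b23 - v2*b13 + v3*b12 = (-4)*(-3) - (4)*(-4) + (-4)*(-4) = 44
vB = 0*e1 + 4*e2 + 4*e3 + 44*e123


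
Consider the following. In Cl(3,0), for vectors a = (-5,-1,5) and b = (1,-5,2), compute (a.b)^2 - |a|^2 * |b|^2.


a . b = (-5)*1 + (-1)*(-5) + 5*2
= -5 + 5 + 10 = 10
|a|^2 = (-5)^2 + (-1)^2 + 5^2 = 51
|b|^2 = 1^2 + (-5)^2 + 2^2 = 30
(a.b)^2 = 10^2 = 100
|a|^2 * |b|^2 = 51 * 30 = 1530
Result = 100 - 1530 = -1430


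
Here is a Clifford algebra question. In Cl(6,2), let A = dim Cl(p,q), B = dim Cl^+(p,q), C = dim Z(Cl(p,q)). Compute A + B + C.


n = 6 + 2 = 8
Total dim = 2^8 = 256
Even subalgebra dim = 2^7 = 128
n is even, so center dim = 1
Sum = 256 + 128 + 1 = 385


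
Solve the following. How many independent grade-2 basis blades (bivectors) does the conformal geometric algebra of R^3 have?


The conformal model of R^3 uses Cl(4,1) with m = 3 + 2 = 5 generators.
Number of grade-2 blades = C(m, 2) = C(5, 2)
= 5*4/2 = 10


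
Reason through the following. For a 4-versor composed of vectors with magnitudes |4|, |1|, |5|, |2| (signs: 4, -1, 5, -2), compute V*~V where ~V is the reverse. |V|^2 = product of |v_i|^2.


Each vector v_i has |v_i|^2 = s_i^2
Squared scales: 4^2 = 16, (-1)^2 = 1, 5^2 = 25, (-2)^2 = 4
|V|^2 = 16 * 1 * 25 * 4
= 1600


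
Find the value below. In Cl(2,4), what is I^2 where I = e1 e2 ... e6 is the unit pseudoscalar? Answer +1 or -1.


The pseudoscalar I = e1...e_n (product of all n generators) of Cl(p,q) satisfies I^2 = (-1)^(q + n(n-1)/2).
p = 2, q = 4, n = p + q = 6
n(n-1)/2 = 6 * 5 / 2 = 15
Exponent = q + n(n-1)/2 = 4 + 15 = 19
I^2 = (-1)^19 = -1


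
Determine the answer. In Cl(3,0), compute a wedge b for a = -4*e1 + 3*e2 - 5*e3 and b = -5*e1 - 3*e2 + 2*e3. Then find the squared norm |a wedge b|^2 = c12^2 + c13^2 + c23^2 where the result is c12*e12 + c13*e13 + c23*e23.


a wedge b = (a1*b2 - a2*b1)*e12 + (a1*b3 - a3*b1)*e13 + (a2*b3 - a3*b2)*e23
e12 coeff: (-4)*(-3) - 3*(-5) = 12 - (-15) = 27
e13 coeff: (-4)*2 - (-5)*(-5) = -8 - 25 = -33
e23 coeff: 3*2 - (-5)*(-3) = 6 - 15 = -9
|a wedge b|^2 = 27^2 + (-33)^2 + (-9)^2
= 729 + 1089 + 81
= 1899


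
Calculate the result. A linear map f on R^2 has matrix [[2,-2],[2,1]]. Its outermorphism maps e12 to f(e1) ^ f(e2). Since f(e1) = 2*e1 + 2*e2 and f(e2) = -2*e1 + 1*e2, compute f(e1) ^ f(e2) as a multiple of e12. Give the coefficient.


The outermorphism of a linear map f sends e1^e2 to f(e1)^f(e2).
f(e1) = 2*e1 + 2*e2
f(e2) = -2*e1 + 1*e2
f(e1) ^ f(e2) = (2*e1 + 2*e2) ^ (-2*e1 + 1*e2)
= 2*1*e12 + 2*(-2)*e21
= (2 - (-4))*e12
= 6*e12
Coefficient = 6


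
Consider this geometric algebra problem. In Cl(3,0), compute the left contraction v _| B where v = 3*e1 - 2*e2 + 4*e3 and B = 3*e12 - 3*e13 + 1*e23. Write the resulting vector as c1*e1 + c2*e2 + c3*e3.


Left contraction v _| B = <vB>_1 (grade-1 part of the geometric product vB).
Using e1_|e12 = e2, e2_|e12 = -e1, e1_|e13 = e3, e3_|e13 = -e1, e2_|e23 = e3, e3_|e23 = -e2:
e1 coeff: -v2*b12 - v3*b13 = -(-2)*(3) - (4)*(-3) = 18
e2 coeff: v1*b12 - v3*b23 = (3)*(3) - (4)*(1) = 5
e3 coeff: v1*b13 + v2*b23 = (3)*(-3) + (-2)*(1) = -11
v _| B = 18*e1 + 5*e2 - 11*e3


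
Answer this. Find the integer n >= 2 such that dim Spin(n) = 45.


dim Spin(n) = dim so(n) = n(n-1)/2.
Solve n(n-1)/2 = 45, i.e. n^2 - n - 90 = 0.
Discriminant = 1 + 8*45 = 361
n = (1 + sqrt(361))/2 = (1 + 19)/2 = 10


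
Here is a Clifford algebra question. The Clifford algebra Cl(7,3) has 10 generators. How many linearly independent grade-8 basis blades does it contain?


Number of grade-k basis blades in Cl(p,q) with n = p + q is C(n, k).
n = 7 + 3 = 10
C(10, 8) = 10! / (8! * 2!)
= 3628800 / (40320 * 2)
= 45


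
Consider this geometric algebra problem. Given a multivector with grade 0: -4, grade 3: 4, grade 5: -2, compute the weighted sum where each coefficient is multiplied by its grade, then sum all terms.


Grade-weighted sum = sum of grade_k * coefficient_k
0*(-4) = 0
3*4 = 12
5*(-2) = -10
Total = 0 + 12 + (-10) = 2


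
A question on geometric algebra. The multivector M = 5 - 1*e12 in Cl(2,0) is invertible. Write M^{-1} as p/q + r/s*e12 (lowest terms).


M = 5 - 1*e12, where e12^2 = -1.
Since M commutes with its reverse ~M = a - b*e12, M * ~M = a^2 - b^2*e12^2 = a^2 + b^2.
So M^{-1} = ~M / (a^2 + b^2) = (a - b*e12)/(a^2 + b^2).
a^2 + b^2 = 25 + 1 = 26
Scalar part = 5/26 = 5/26
Bivector coeff = 1/26 = 1/26
M^{-1} = 5/26 + 1/26*e12


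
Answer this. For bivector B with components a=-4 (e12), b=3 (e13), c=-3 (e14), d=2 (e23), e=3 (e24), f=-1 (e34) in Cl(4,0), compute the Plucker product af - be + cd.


Plucker relation: af - be + cd
a*f = (-4)*(-1) = 4
b*e = 3*3 = 9
c*d = (-3)*2 = -6
af - be + cd = 4 - 9 + (-6)
= -11


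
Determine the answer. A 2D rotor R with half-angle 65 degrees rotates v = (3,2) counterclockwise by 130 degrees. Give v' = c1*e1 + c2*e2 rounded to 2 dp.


Rotor R = cos(65deg) - sin(65deg)*e12
Rotation angle theta = 2 * 65 = 130 degrees
v' = R*v*~R rotates v by theta.
cos(130deg) = -0.6428, sin(130deg) = 0.7660
v'_1 = 3*cos(130deg) - 2*sin(130deg)
= 3*(-0.6428) - 2*0.7660
= -3.46
v'_2 = 3*sin(130deg) + 2*cos(130deg)
= 3*0.7660 + 2*(-0.6428)
= 1.01
v' = -3.46*e1 + 1.01*e2


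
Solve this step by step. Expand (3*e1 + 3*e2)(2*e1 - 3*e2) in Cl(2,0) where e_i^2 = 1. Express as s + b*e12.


Expand: (3*e1 + 3*e2)(2*e1 - 3*e2)
= 3*2*e1e1 + 3*(-3)*e1e2 + 3*2*e2e1 + 3*(-3)*e2e2
Using e1^2 = e2^2 = 1, e2e1 = -e1e2:
Scalar part s = 3*2 + 3*(-3) = 6 + (-9) = -3
Bivector part b = 3*(-3) - 3*2 = -9 - 6 = -15
uv = -3 - 15*e12


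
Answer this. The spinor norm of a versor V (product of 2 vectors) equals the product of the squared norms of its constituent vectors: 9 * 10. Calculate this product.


Spinor norm N(V) = |v1|^2 * |v2|^2 * ... * |v2|^2
= 9 * 10
Running product: 9, 90
N(V) = 90


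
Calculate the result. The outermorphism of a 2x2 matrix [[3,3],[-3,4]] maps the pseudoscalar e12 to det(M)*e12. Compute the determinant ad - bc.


The outermorphism of a linear map f sends e1^e2 to f(e1)^f(e2).
f(e1) = 3*e1 - 3*e2
f(e2) = 3*e1 + 4*e2
f(e1) ^ f(e2) = (3*e1 - 3*e2) ^ (3*e1 + 4*e2)
= 3*4*e12 + (-3)*3*e21
= (12 - (-9))*e12
= 21*e12
Coefficient = 21


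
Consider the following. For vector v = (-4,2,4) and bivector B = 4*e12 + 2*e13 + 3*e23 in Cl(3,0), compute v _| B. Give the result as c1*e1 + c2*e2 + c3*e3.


Left contraction v _| B = <vB>_1 (grade-1 part of the geometric product vB).
Using e1_|e12 = e2, e2_|e12 = -e1, e1_|e13 = e3, e3_|e13 = -e1, e2_|e23 = e3, e3_|e23 = -e2:
e1 coeff: -v2*b12 - v3*b13 = -(2)*(4) - (4)*(2) = -16
e2 coeff: v1*b12 - v3*b23 = (-4)*(4) - (4)*(3) = -28
e3 coeff: v1*b13 + v2*b23 = (-4)*(2) + (2)*(3) = -2
v _| B = -16*e1 - 28*e2 - 2*e3


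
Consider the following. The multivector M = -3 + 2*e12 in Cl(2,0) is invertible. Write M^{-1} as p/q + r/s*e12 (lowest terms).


M = -3 + 2*e12, where e12^2 = -1.
Since M commutes with its reverse ~M = a - b*e12, M * ~M = a^2 - b^2*e12^2 = a^2 + b^2.
So M^{-1} = ~M / (a^2 + b^2) = (a - b*e12)/(a^2 + b^2).
a^2 + b^2 = 9 + 4 = 13
Scalar part = -3/13 = -3/13
Bivector coeff = -2/13 = -2/13
M^{-1} = -3/13 - 2/13*e12


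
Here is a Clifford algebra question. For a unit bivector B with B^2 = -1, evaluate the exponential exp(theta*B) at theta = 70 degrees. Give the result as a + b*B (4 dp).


For a unit bivector B with B^2 = -1, the exponential series gives
e^(theta*B) = cos(theta) + sin(theta)*B (the GA analogue of Euler's formula).
theta = 70 degrees = 1.22173 rad
cos(70 deg) = 0.3420
sin(70 deg) = 0.9397
exp(theta*B) = 0.3420 + 0.9397*B


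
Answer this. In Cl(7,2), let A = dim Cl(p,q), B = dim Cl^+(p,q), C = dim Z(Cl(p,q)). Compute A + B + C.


n = 7 + 2 = 9
Total dim = 2^9 = 512
Even subalgebra dim = 2^8 = 256
n is odd, so center dim = 2
Sum = 512 + 256 + 2 = 770


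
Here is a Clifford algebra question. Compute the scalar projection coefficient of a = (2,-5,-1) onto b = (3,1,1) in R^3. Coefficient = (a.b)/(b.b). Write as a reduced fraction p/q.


Projection coefficient = (a . b) / (b . b)
a . b = 2*3 + (-5)*1 + (-1)*1
= 6 + (-5) + (-1) = 0
b . b = 3^2 + 1^2 + 1^2
= 9 + 1 + 1 = 11
Coefficient = 0/11
In lowest terms: 0/1


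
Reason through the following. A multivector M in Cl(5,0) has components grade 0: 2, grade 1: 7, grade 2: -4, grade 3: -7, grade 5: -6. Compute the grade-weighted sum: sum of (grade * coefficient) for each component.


Grade-weighted sum = sum of grade_k * coefficient_k
0*2 = 0
1*7 = 7
2*(-4) = -8
3*(-7) = -21
5*(-6) = -30
Total = 0 + 7 + (-8) + (-21) + (-30) = -52


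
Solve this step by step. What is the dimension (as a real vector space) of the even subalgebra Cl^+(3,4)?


Even subalgebra dimension = 2^(n-1)
n = 3 + 4 = 7
2^(7 - 1) = 2^6 = 64
Verification: sum of C(7,k) for even k = 1 + 21 + 35 + 7 = 64
Result = 64


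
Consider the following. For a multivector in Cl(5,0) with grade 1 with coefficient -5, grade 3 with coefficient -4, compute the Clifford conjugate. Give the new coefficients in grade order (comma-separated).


Clifford conjugate sign for grade k: (-1)^(k(k+1)/2)
Grade 1: (-1)^(1*2/2) = (-1)^1 = -1, coeff -5 -> 5
Grade 3: (-1)^(3*4/2) = (-1)^6 = 1, coeff -4 -> -4
Conjugated coefficients: 5, -4


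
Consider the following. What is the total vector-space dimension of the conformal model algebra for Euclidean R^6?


The conformal model of R^6 uses Cl(7,1): the 6 Euclidean generators plus two extra orthogonal generators e+ (e+^2 = +1) and e- (e-^2 = -1), from which the null vectors e0, einf are built.
Number of generators m = 6 + 2 = 8.
dim Cl(p,q) = 2^m = 2^8 = 256


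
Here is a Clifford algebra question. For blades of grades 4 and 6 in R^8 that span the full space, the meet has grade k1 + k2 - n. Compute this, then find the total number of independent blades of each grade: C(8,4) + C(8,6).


Meet grade = grade(A) + grade(B) - n
= 4 + 6 - 8 = 2
C(8,4) = 70
C(8,6) = 28
dim_A + dim_B = 70 + 28 = 98


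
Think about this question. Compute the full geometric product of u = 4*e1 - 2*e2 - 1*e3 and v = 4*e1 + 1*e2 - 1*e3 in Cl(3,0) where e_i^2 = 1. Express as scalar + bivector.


In Cl(3,0): e_i^2 = 1, e_ie_j = -e_je_i for i != j.
Scalar part = u . v = 4*4 + (-2)*1 + (-1)*(-1)
= 16 + (-2) + 1 = 15
e12 coeff = 4*1 - (-2)*4 = 4 - (-8) = 12
e13 coeff = 4*(-1) - (-1)*4 = -4 - (-4) = 0
e23 coeff = (-2)*(-1) - (-1)*1 = 2 - (-1) = 3
uv = 15 + 12*e12 + 0*e13 + 3*e23


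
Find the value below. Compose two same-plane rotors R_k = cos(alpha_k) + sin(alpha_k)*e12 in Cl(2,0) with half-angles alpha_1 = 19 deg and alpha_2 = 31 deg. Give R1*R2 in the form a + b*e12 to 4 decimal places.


Same-plane rotors commute and their half-angles add:
R1*R2 = cos(a1 + a2) + sin(a1 + a2)*e12.
a1 + a2 = 19 + 31 = 50 deg
cos(50 deg) = 0.6428
sin(50 deg) = 0.7660
R1*R2 = 0.6428 + 0.7660*e12


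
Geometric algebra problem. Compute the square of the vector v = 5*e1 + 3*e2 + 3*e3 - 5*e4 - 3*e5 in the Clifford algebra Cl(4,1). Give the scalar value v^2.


v^2 = sum of c_i^2 * e_i^2
Positive signature terms (e_i^2 = +1): 5^2 + 3^2 + 3^2 + (-5)^2 = 68
Negative signature terms (e_j^2 = -1): (-3)^2 = 9
v^2 = 68 - 9 = 59


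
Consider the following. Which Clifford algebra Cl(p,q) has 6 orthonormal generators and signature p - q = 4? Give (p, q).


We need p + q = 6 and p - q = 4.
Adding: 2p = 6 + 4 = 10, so p = 5.
Then q = 6 - 5 = 1.
(p, q) = (5, 1)


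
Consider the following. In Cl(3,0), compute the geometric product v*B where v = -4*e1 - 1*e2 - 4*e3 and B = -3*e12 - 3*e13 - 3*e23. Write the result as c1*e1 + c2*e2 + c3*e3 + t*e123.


vB has grade-1 (vector) and grade-3 (trivector) parts: vB = (v _| B) + (v ^ B).
Vector part <vB>_1:
  e1: -v2*b12 - v3*b13 = -(-1)*(-3) - (-4)*(-3) = -15
  e2: v1*b12 - v3*b23 = (-4)*(-3) - (-4)*(-3) = 0
  e3: v1*b13 + v2*b23 = (-4)*(-3) + (-1)*(-3) = 15
Trivector part <vB>_3:
  e123: v1*b23 - v2*b13 + v3*b12 = (-4)*(-3) - (-1)*(-3) + (-4)*(-3) = 21
vB = -15*e1 + 0*e2 + 15*e3 + 21*e123


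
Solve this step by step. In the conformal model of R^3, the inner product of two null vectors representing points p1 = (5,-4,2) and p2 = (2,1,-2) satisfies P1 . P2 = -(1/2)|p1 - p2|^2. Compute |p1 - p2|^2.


p1 - p2 = (3, -5, 4)
|p1 - p2|^2 = 3^2 + (-5)^2 + 4^2
= 9 + 25 + 16
= 50


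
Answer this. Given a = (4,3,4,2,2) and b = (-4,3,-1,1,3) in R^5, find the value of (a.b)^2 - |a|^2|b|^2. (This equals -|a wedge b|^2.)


a . b = 4*(-4) + 3*3 + 4*(-1) + 2*1 + 2*3
= -16 + 9 + (-4) + 2 + 6 = -3
|a|^2 = 4^2 + 3^2 + 4^2 + 2^2 + 2^2 = 49
|b|^2 = (-4)^2 + 3^2 + (-1)^2 + 1^2 + 3^2 = 36
(a.b)^2 = (-3)^2 = 9
|a|^2 * |b|^2 = 49 * 36 = 1764
Result = 9 - 1764 = -1755


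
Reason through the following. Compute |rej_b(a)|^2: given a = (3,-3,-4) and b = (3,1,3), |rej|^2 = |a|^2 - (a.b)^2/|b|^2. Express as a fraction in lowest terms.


|a|^2 = 3^2 + (-3)^2 + (-4)^2 = 34
|b|^2 = 3^2 + 1^2 + 3^2 = 19
a . b = 3*3 + (-3)*1 + (-4)*3 = -6
(a.b)^2 = (-6)^2 = 36
|rej|^2 = 34 - 36/19
= (646 - 36)/19
= 610/19
In lowest terms: 610/19


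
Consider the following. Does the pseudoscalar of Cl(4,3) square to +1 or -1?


The pseudoscalar I = e1...e_n (product of all n generators) of Cl(p,q) satisfies I^2 = (-1)^(q + n(n-1)/2).
p = 4, q = 3, n = p + q = 7
n(n-1)/2 = 7 * 6 / 2 = 21
Exponent = q + n(n-1)/2 = 3 + 21 = 24
I^2 = (-1)^24 = +1


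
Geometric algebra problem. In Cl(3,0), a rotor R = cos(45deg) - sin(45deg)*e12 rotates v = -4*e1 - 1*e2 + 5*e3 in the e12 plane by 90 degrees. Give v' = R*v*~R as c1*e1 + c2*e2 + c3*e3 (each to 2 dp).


Rotor R = cos(45deg) - sin(45deg)*e12
Rotation angle theta = 2 * 45 = 90 degrees in the e12 plane (e1 -> e2).
The component perpendicular to the plane (e3) is invariant: v'_3 = v3 = 5.00
cos(90deg) = 0.0000, sin(90deg) = 1.0000
v'_1 = v1*cos(theta) - v2*sin(theta) = -4*0.0000 - (-1)*1.0000 = 1.00
v'_2 = v1*sin(theta) + v2*cos(theta) = -4*1.0000 + (-1)*0.0000 = -4.00
v' = 1.00*e1 - 4.00*e2 + 5.00*e3


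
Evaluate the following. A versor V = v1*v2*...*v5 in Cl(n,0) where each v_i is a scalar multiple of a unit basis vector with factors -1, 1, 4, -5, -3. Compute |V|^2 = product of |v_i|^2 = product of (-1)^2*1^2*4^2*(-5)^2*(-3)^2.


Each vector v_i has |v_i|^2 = s_i^2
Squared scales: (-1)^2 = 1, 1^2 = 1, 4^2 = 16, (-5)^2 = 25, (-3)^2 = 9
|V|^2 = 1 * 1 * 16 * 25 * 9
= 3600


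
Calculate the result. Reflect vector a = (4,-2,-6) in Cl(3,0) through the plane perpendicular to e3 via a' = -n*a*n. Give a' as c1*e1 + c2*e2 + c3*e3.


Reflection formula: a' = -n*a*n, with n = e3 (unit vector, n^2 = 1).
For reflection through hyperplane perp to e3:
The component along e3 flips sign, others stay.
a = (4, -2, -6)
a' = (4, -2, 6)
a' = 4*e1 - 2*e2 + 6*e3


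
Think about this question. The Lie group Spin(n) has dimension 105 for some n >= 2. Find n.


dim Spin(n) = dim so(n) = n(n-1)/2.
Solve n(n-1)/2 = 105, i.e. n^2 - n - 210 = 0.
Discriminant = 1 + 8*105 = 841
n = (1 + sqrt(841))/2 = (1 + 29)/2 = 15


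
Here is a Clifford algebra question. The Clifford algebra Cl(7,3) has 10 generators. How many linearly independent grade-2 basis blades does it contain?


Number of grade-k basis blades in Cl(p,q) with n = p + q is C(n, k).
n = 7 + 3 = 10
C(10, 2) = 10! / (2! * 8!)
= 3628800 / (2 * 40320)
= 45


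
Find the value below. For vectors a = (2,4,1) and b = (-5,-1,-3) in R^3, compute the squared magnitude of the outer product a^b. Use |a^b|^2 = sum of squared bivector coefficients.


a wedge b = (a1*b2 - a2*b1)*e12 + (a1*b3 - a3*b1)*e13 + (a2*b3 - a3*b2)*e23
e12 coeff: 2*(-1) - 4*(-5) = -2 - (-20) = 18
e13 coeff: 2*(-3) - 1*(-5) = -6 - (-5) = -1
e23 coeff: 4*(-3) - 1*(-1) = -12 - (-1) = -11
|a wedge b|^2 = 18^2 + (-1)^2 + (-11)^2
= 324 + 1 + 121
= 446


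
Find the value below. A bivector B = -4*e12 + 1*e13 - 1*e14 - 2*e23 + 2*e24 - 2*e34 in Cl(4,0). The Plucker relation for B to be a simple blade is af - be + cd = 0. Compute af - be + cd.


Plucker relation: af - be + cd
a*f = (-4)*(-2) = 8
b*e = 1*2 = 2
c*d = (-1)*(-2) = 2
af - be + cd = 8 - 2 + 2
= 8


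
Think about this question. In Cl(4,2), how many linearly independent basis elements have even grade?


Even subalgebra dimension = 2^(n-1)
n = 4 + 2 = 6
2^(6 - 1) = 2^5 = 32
Verification: sum of C(6,k) for even k = 1 + 15 + 15 + 1 = 32
Result = 32


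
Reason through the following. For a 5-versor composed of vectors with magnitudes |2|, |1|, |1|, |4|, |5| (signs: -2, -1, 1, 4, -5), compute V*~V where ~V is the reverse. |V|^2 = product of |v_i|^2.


Each vector v_i has |v_i|^2 = s_i^2
Squared scales: (-2)^2 = 4, (-1)^2 = 1, 1^2 = 1, 4^2 = 16, (-5)^2 = 25
|V|^2 = 4 * 1 * 1 * 16 * 25
= 1600


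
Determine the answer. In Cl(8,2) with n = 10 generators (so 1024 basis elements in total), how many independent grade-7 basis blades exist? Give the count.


Number of grade-k basis blades in Cl(p,q) with n = p + q is C(n, k).
n = 8 + 2 = 10
C(10, 7) = 10! / (7! * 3!)
= 3628800 / (5040 * 6)
= 120


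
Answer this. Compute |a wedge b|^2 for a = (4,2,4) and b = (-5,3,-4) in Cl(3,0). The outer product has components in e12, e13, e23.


a wedge b = (a1*b2 - a2*b1)*e12 + (a1*b3 - a3*b1)*e13 + (a2*b3 - a3*b2)*e23
e12 coeff: 4*3 - 2*(-5) = 12 - (-10) = 22
e13 coeff: 4*(-4) - 4*(-5) = -16 - (-20) = 4
e23 coeff: 2*(-4) - 4*3 = -8 - 12 = -20
|a wedge b|^2 = 22^2 + 4^2 + (-20)^2
= 484 + 16 + 400
= 900


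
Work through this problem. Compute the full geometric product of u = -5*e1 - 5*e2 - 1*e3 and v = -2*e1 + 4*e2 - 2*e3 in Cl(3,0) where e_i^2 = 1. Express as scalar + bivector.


In Cl(3,0): e_i^2 = 1, e_ie_j = -e_je_i for i != j.
Scalar part = u . v = (-5)*(-2) + (-5)*4 + (-1)*(-2)
= 10 + (-20) + 2 = -8
e12 coeff = (-5)*4 - (-5)*(-2) = -20 - 10 = -30
e13 coeff = (-5)*(-2) - (-1)*(-2) = 10 - 2 = 8
e23 coeff = (-5)*(-2) - (-1)*4 = 10 - (-4) = 14
uv = -8 - 30*e12 + 8*e13 + 14*e23


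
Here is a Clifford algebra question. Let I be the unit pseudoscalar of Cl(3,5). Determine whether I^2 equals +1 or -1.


The pseudoscalar I = e1...e_n (product of all n generators) of Cl(p,q) satisfies I^2 = (-1)^(q + n(n-1)/2).
p = 3, q = 5, n = p + q = 8
n(n-1)/2 = 8 * 7 / 2 = 28
Exponent = q + n(n-1)/2 = 5 + 28 = 33
I^2 = (-1)^33 = -1


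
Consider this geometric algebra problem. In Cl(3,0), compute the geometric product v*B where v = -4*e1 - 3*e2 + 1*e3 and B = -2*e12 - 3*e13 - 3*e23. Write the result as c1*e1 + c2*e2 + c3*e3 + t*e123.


vB has grade-1 (vector) and grade-3 (trivector) parts: vB = (v _| B) + (v ^ B).
Vector part <vB>_1:
  e1: -v2*b12 - v3*b13 = -(-3)*(-2) - (1)*(-3) = -3
  e2: v1*b12 - v3*b23 = (-4)*(-2) - (1)*(-3) = 11
  e3: v1*b13 + v2*b23 = (-4)*(-3) + (-3)*(-3) = 21
Trivector part <vB>_3:
  e123: v1*b23 - v2*b13 + v3*b12 = (-4)*(-3) - (-3)*(-3) + (1)*(-2) = 1
vB = -3*e1 + 11*e2 + 21*e3 + 1*e123


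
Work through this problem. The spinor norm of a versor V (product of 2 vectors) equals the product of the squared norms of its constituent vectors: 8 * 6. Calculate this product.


Spinor norm N(V) = |v1|^2 * |v2|^2 * ... * |v2|^2
= 8 * 6
Running product: 8, 48
N(V) = 48
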